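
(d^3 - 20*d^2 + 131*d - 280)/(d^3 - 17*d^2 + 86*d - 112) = (d - 5)/(d - 2)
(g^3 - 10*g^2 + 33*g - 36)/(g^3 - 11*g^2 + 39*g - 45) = (g - 4)/(g - 5)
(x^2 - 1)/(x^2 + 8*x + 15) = (x^2 - 1)/(x^2 + 8*x + 15)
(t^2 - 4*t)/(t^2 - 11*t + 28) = t/(t - 7)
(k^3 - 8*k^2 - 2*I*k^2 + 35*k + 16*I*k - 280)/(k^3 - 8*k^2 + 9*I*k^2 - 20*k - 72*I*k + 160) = (k - 7*I)/(k + 4*I)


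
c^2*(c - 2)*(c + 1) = c^4 - c^3 - 2*c^2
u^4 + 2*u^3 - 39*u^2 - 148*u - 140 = (u - 7)*(u + 2)^2*(u + 5)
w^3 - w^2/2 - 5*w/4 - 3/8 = (w - 3/2)*(w + 1/2)^2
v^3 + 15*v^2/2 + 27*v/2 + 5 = (v + 1/2)*(v + 2)*(v + 5)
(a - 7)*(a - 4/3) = a^2 - 25*a/3 + 28/3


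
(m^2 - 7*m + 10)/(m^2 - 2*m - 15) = (m - 2)/(m + 3)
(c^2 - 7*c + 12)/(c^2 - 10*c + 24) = (c - 3)/(c - 6)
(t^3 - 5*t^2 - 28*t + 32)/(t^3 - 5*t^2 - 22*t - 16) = (t^2 + 3*t - 4)/(t^2 + 3*t + 2)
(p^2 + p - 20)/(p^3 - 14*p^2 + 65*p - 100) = (p + 5)/(p^2 - 10*p + 25)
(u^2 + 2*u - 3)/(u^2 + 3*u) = (u - 1)/u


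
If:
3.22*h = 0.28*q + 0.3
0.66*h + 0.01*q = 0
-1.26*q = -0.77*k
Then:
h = 0.01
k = -1.49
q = -0.91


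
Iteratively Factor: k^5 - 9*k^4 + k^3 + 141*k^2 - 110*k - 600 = (k - 5)*(k^4 - 4*k^3 - 19*k^2 + 46*k + 120) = (k - 5)*(k + 2)*(k^3 - 6*k^2 - 7*k + 60) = (k - 5)*(k - 4)*(k + 2)*(k^2 - 2*k - 15) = (k - 5)^2*(k - 4)*(k + 2)*(k + 3)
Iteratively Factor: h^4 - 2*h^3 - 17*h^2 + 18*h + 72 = (h - 4)*(h^3 + 2*h^2 - 9*h - 18) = (h - 4)*(h + 3)*(h^2 - h - 6) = (h - 4)*(h + 2)*(h + 3)*(h - 3)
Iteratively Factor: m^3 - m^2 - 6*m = (m + 2)*(m^2 - 3*m) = m*(m + 2)*(m - 3)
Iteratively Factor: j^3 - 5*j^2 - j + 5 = (j - 5)*(j^2 - 1) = (j - 5)*(j - 1)*(j + 1)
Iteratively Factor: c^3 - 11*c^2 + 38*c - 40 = (c - 5)*(c^2 - 6*c + 8) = (c - 5)*(c - 2)*(c - 4)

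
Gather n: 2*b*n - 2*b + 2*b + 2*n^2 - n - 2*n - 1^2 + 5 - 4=2*n^2 + n*(2*b - 3)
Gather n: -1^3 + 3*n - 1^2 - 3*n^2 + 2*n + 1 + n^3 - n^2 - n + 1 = n^3 - 4*n^2 + 4*n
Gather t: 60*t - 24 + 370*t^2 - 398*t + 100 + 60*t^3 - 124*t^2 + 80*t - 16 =60*t^3 + 246*t^2 - 258*t + 60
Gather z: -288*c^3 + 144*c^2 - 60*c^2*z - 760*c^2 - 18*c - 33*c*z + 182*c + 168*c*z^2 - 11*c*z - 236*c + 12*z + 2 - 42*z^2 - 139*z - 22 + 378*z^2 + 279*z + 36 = -288*c^3 - 616*c^2 - 72*c + z^2*(168*c + 336) + z*(-60*c^2 - 44*c + 152) + 16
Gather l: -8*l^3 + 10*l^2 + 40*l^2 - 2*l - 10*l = -8*l^3 + 50*l^2 - 12*l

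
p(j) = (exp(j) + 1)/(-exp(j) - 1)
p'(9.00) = 0.00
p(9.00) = -1.00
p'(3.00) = 0.00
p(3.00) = -1.00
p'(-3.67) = 0.00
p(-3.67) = -1.00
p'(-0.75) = 0.00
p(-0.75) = -1.00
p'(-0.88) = 0.00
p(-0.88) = -1.00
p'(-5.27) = 0.00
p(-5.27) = -1.00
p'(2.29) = 0.00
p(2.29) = -1.00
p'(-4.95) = 0.00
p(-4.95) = -1.00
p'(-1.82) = -0.00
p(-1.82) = -1.00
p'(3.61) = 0.00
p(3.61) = -1.00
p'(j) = exp(j)/(-exp(j) - 1) + (exp(j) + 1)*exp(j)/(-exp(j) - 1)^2 = 0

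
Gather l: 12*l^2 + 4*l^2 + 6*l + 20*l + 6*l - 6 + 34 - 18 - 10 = 16*l^2 + 32*l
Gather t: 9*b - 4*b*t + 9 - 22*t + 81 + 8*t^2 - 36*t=9*b + 8*t^2 + t*(-4*b - 58) + 90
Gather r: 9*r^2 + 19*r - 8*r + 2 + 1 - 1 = 9*r^2 + 11*r + 2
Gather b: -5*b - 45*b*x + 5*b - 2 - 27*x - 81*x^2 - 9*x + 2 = -45*b*x - 81*x^2 - 36*x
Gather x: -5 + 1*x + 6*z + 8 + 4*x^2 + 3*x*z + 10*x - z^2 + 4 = 4*x^2 + x*(3*z + 11) - z^2 + 6*z + 7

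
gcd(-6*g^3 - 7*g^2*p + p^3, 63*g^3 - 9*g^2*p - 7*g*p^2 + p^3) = -3*g + p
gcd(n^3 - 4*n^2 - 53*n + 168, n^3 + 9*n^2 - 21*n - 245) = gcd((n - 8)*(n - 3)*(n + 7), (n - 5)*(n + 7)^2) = n + 7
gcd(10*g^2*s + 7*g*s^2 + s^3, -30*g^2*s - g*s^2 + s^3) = 5*g*s + s^2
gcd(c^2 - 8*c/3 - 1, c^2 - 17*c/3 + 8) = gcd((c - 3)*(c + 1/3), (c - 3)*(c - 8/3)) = c - 3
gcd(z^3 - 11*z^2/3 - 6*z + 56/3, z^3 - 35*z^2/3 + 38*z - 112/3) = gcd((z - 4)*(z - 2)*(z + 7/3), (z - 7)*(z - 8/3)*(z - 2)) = z - 2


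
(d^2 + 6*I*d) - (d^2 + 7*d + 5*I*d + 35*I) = -7*d + I*d - 35*I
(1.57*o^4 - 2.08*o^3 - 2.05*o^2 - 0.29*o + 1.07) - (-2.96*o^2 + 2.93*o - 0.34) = 1.57*o^4 - 2.08*o^3 + 0.91*o^2 - 3.22*o + 1.41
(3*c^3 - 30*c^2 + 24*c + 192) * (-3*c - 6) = -9*c^4 + 72*c^3 + 108*c^2 - 720*c - 1152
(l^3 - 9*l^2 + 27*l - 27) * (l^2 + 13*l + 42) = l^5 + 4*l^4 - 48*l^3 - 54*l^2 + 783*l - 1134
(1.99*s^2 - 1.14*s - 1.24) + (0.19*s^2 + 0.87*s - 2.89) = 2.18*s^2 - 0.27*s - 4.13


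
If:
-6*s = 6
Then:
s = -1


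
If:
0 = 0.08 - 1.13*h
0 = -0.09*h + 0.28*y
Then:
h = 0.07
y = 0.02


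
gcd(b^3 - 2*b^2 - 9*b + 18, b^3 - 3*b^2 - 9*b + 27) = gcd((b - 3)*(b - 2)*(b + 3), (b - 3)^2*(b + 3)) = b^2 - 9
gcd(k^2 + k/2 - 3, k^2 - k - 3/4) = k - 3/2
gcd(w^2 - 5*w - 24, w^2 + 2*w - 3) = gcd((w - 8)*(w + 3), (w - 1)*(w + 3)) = w + 3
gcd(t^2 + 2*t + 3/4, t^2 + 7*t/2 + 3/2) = t + 1/2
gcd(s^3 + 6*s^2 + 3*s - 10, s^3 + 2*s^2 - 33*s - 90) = s + 5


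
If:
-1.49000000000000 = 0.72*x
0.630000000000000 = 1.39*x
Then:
No Solution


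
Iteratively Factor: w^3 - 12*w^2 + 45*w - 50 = (w - 5)*(w^2 - 7*w + 10) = (w - 5)^2*(w - 2)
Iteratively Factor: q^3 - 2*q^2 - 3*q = (q)*(q^2 - 2*q - 3) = q*(q + 1)*(q - 3)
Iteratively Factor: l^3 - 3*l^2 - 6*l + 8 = (l + 2)*(l^2 - 5*l + 4) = (l - 1)*(l + 2)*(l - 4)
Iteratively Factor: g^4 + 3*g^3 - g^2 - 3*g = (g - 1)*(g^3 + 4*g^2 + 3*g) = (g - 1)*(g + 3)*(g^2 + g) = g*(g - 1)*(g + 3)*(g + 1)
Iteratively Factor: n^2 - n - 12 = (n - 4)*(n + 3)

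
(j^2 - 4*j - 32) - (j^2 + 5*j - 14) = -9*j - 18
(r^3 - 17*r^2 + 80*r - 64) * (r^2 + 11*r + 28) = r^5 - 6*r^4 - 79*r^3 + 340*r^2 + 1536*r - 1792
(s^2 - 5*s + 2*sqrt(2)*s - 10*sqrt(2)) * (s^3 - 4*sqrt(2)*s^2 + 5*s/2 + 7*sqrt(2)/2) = s^5 - 5*s^4 - 2*sqrt(2)*s^4 - 27*s^3/2 + 10*sqrt(2)*s^3 + 17*sqrt(2)*s^2/2 + 135*s^2/2 - 85*sqrt(2)*s/2 + 14*s - 70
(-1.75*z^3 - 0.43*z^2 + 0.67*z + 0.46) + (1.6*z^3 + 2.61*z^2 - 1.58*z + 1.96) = -0.15*z^3 + 2.18*z^2 - 0.91*z + 2.42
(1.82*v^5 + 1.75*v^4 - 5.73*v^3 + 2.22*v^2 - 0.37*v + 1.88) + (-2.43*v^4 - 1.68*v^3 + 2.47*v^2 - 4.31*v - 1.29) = 1.82*v^5 - 0.68*v^4 - 7.41*v^3 + 4.69*v^2 - 4.68*v + 0.59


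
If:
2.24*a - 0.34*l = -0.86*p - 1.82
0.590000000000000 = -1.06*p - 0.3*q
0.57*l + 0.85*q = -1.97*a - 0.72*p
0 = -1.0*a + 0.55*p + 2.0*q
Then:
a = -0.32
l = 1.83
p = -0.55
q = -0.01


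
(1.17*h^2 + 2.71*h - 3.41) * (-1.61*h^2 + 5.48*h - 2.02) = -1.8837*h^4 + 2.0485*h^3 + 17.9775*h^2 - 24.161*h + 6.8882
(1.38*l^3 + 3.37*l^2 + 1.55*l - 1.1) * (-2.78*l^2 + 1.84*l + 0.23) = -3.8364*l^5 - 6.8294*l^4 + 2.2092*l^3 + 6.6851*l^2 - 1.6675*l - 0.253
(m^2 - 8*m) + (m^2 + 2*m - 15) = 2*m^2 - 6*m - 15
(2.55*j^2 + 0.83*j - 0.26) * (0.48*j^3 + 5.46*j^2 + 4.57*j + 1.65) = 1.224*j^5 + 14.3214*j^4 + 16.0605*j^3 + 6.581*j^2 + 0.1813*j - 0.429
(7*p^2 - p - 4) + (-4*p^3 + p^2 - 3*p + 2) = -4*p^3 + 8*p^2 - 4*p - 2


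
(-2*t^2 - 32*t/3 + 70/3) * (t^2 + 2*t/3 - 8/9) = -2*t^4 - 12*t^3 + 18*t^2 + 676*t/27 - 560/27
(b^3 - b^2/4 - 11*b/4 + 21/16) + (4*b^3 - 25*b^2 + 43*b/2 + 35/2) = 5*b^3 - 101*b^2/4 + 75*b/4 + 301/16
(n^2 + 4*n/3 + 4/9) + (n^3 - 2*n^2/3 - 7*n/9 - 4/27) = n^3 + n^2/3 + 5*n/9 + 8/27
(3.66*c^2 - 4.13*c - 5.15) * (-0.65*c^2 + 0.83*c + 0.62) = -2.379*c^4 + 5.7223*c^3 + 2.1888*c^2 - 6.8351*c - 3.193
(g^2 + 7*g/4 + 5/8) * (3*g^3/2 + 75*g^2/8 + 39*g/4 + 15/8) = 3*g^5/2 + 12*g^4 + 867*g^3/32 + 1587*g^2/64 + 75*g/8 + 75/64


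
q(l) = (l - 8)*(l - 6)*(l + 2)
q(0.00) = 96.00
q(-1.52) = 34.36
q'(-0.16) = 23.92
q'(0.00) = 20.00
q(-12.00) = -3600.00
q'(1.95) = -15.39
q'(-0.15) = 23.67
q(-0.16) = 92.49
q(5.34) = 12.89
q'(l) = (l - 8)*(l - 6) + (l - 8)*(l + 2) + (l - 6)*(l + 2)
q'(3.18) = -25.98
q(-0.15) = 92.73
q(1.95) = 96.78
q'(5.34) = -22.61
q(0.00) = 96.00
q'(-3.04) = 120.68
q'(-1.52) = 63.41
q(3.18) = 70.41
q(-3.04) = -103.79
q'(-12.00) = 740.00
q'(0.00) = 20.00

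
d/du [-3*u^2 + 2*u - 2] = 2 - 6*u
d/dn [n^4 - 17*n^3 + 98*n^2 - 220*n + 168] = 4*n^3 - 51*n^2 + 196*n - 220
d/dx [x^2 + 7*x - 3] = 2*x + 7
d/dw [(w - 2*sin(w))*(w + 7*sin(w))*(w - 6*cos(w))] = (w - 2*sin(w))*(w + 7*sin(w))*(6*sin(w) + 1) + (w - 2*sin(w))*(w - 6*cos(w))*(7*cos(w) + 1) - (w + 7*sin(w))*(w - 6*cos(w))*(2*cos(w) - 1)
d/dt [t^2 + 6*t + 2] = 2*t + 6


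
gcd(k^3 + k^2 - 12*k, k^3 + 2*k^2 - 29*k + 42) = k - 3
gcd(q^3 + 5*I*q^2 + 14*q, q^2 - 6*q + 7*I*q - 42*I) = q + 7*I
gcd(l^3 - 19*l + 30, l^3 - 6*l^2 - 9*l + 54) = l - 3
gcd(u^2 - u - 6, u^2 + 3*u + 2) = u + 2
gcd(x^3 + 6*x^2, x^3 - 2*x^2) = x^2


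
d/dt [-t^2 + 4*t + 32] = 4 - 2*t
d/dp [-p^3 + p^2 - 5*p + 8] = -3*p^2 + 2*p - 5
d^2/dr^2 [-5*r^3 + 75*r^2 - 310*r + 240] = 150 - 30*r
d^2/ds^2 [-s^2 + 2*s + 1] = -2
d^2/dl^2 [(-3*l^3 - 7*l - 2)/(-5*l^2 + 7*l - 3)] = 2*(277*l^3 - 39*l^2 - 444*l + 215)/(125*l^6 - 525*l^5 + 960*l^4 - 973*l^3 + 576*l^2 - 189*l + 27)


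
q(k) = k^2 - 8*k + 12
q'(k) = 2*k - 8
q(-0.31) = 14.58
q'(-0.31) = -8.62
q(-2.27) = 35.31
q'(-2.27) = -12.54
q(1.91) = 0.37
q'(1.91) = -4.18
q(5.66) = -1.24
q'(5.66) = 3.32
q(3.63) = -3.86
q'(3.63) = -0.74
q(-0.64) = 17.53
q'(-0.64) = -9.28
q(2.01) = -0.04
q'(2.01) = -3.98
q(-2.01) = 32.12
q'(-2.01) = -12.02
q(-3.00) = 45.00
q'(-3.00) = -14.00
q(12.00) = 60.00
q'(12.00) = 16.00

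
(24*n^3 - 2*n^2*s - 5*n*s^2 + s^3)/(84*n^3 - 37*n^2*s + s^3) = (2*n + s)/(7*n + s)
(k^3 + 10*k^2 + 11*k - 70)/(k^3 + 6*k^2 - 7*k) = (k^2 + 3*k - 10)/(k*(k - 1))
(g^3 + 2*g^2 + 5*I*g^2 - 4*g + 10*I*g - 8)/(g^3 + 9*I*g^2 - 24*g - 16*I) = (g + 2)/(g + 4*I)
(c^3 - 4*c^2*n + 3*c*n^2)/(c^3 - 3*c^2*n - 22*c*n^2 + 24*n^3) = c*(c - 3*n)/(c^2 - 2*c*n - 24*n^2)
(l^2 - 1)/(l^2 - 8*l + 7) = (l + 1)/(l - 7)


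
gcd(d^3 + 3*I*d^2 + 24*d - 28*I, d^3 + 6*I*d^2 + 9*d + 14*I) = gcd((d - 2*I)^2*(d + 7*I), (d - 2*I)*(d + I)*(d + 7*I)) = d^2 + 5*I*d + 14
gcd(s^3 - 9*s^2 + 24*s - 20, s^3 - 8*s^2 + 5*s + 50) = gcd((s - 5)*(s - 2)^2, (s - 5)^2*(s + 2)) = s - 5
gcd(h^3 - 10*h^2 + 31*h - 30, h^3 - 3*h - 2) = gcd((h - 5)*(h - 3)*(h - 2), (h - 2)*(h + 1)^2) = h - 2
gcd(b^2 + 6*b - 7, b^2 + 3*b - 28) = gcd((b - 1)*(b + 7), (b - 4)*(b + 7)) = b + 7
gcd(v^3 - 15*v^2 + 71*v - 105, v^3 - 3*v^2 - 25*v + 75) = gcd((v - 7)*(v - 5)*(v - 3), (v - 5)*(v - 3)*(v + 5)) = v^2 - 8*v + 15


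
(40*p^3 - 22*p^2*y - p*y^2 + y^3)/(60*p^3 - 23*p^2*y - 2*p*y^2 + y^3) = (-2*p + y)/(-3*p + y)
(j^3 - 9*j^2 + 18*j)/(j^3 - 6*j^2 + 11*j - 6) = j*(j - 6)/(j^2 - 3*j + 2)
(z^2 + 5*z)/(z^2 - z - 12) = z*(z + 5)/(z^2 - z - 12)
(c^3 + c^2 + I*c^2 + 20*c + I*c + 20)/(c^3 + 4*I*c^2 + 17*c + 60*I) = (c + 1)/(c + 3*I)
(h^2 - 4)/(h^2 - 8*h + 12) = (h + 2)/(h - 6)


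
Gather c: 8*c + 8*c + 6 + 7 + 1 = 16*c + 14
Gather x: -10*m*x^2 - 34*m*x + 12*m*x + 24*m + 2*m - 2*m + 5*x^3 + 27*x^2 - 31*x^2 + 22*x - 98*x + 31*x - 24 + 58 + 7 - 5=24*m + 5*x^3 + x^2*(-10*m - 4) + x*(-22*m - 45) + 36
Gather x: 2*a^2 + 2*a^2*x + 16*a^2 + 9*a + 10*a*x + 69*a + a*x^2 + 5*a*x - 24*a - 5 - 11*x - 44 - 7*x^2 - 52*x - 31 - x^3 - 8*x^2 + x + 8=18*a^2 + 54*a - x^3 + x^2*(a - 15) + x*(2*a^2 + 15*a - 62) - 72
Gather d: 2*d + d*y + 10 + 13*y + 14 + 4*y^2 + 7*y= d*(y + 2) + 4*y^2 + 20*y + 24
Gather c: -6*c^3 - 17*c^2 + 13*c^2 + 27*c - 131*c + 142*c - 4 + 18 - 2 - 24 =-6*c^3 - 4*c^2 + 38*c - 12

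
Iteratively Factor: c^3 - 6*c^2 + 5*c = (c - 1)*(c^2 - 5*c) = (c - 5)*(c - 1)*(c)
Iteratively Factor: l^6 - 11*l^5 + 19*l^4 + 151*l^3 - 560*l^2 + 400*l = (l - 1)*(l^5 - 10*l^4 + 9*l^3 + 160*l^2 - 400*l) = (l - 5)*(l - 1)*(l^4 - 5*l^3 - 16*l^2 + 80*l) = l*(l - 5)*(l - 1)*(l^3 - 5*l^2 - 16*l + 80) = l*(l - 5)*(l - 4)*(l - 1)*(l^2 - l - 20) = l*(l - 5)^2*(l - 4)*(l - 1)*(l + 4)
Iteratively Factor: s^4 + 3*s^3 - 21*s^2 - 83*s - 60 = (s + 1)*(s^3 + 2*s^2 - 23*s - 60) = (s + 1)*(s + 4)*(s^2 - 2*s - 15) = (s - 5)*(s + 1)*(s + 4)*(s + 3)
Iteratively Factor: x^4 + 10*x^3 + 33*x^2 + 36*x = (x + 3)*(x^3 + 7*x^2 + 12*x) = x*(x + 3)*(x^2 + 7*x + 12) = x*(x + 3)^2*(x + 4)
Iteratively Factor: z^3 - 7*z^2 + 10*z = (z - 5)*(z^2 - 2*z) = z*(z - 5)*(z - 2)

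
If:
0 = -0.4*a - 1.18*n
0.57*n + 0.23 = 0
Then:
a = 1.19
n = -0.40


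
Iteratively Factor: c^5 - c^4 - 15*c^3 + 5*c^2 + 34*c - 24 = (c - 4)*(c^4 + 3*c^3 - 3*c^2 - 7*c + 6) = (c - 4)*(c + 2)*(c^3 + c^2 - 5*c + 3) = (c - 4)*(c + 2)*(c + 3)*(c^2 - 2*c + 1) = (c - 4)*(c - 1)*(c + 2)*(c + 3)*(c - 1)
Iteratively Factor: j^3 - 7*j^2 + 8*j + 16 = (j + 1)*(j^2 - 8*j + 16) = (j - 4)*(j + 1)*(j - 4)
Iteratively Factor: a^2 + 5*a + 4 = (a + 1)*(a + 4)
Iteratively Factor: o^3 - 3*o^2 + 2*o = (o)*(o^2 - 3*o + 2) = o*(o - 2)*(o - 1)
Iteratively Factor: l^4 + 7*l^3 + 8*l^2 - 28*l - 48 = (l - 2)*(l^3 + 9*l^2 + 26*l + 24) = (l - 2)*(l + 4)*(l^2 + 5*l + 6) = (l - 2)*(l + 3)*(l + 4)*(l + 2)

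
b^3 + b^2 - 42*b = b*(b - 6)*(b + 7)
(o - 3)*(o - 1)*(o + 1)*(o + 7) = o^4 + 4*o^3 - 22*o^2 - 4*o + 21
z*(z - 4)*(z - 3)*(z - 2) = z^4 - 9*z^3 + 26*z^2 - 24*z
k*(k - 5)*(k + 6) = k^3 + k^2 - 30*k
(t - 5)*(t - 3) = t^2 - 8*t + 15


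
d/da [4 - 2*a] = -2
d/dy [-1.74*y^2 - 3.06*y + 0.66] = -3.48*y - 3.06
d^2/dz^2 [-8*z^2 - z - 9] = -16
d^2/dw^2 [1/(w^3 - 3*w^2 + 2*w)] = 2*(3*w*(1 - w)*(w^2 - 3*w + 2) + (3*w^2 - 6*w + 2)^2)/(w^3*(w^2 - 3*w + 2)^3)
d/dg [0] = 0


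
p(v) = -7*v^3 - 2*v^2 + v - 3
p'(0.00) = 1.00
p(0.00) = -3.00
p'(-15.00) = -4664.00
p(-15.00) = 23157.00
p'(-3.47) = -237.98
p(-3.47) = 261.92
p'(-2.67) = -138.03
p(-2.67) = 113.31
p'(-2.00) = -75.00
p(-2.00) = 43.00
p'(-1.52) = -41.44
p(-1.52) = 15.44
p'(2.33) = -122.33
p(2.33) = -100.07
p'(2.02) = -92.77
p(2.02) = -66.84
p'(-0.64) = -5.04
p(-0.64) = -2.62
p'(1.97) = -88.38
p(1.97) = -62.31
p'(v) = -21*v^2 - 4*v + 1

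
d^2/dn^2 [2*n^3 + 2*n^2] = 12*n + 4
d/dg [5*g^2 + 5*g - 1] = 10*g + 5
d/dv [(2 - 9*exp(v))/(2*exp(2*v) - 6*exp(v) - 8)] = (9*exp(2*v)/2 - 2*exp(v) + 21)*exp(v)/(exp(4*v) - 6*exp(3*v) + exp(2*v) + 24*exp(v) + 16)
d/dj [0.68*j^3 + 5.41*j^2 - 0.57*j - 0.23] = 2.04*j^2 + 10.82*j - 0.57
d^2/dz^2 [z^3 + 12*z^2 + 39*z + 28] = 6*z + 24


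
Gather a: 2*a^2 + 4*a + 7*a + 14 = 2*a^2 + 11*a + 14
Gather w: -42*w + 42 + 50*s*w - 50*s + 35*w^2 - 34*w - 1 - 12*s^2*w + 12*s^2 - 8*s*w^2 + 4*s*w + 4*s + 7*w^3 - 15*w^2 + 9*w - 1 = 12*s^2 - 46*s + 7*w^3 + w^2*(20 - 8*s) + w*(-12*s^2 + 54*s - 67) + 40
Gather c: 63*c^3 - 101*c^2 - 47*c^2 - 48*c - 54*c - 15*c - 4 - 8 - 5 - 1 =63*c^3 - 148*c^2 - 117*c - 18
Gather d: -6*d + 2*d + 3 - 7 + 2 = -4*d - 2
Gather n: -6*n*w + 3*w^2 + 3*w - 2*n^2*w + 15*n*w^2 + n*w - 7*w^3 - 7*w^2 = -2*n^2*w + n*(15*w^2 - 5*w) - 7*w^3 - 4*w^2 + 3*w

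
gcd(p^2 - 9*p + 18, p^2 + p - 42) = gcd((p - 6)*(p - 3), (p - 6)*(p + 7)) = p - 6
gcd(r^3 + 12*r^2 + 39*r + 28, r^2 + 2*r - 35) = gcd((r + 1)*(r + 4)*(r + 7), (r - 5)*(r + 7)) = r + 7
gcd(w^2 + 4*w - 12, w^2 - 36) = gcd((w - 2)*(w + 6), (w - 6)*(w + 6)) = w + 6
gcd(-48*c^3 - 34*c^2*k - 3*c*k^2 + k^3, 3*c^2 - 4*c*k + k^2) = 1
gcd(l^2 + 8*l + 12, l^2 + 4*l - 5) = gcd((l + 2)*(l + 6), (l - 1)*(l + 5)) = 1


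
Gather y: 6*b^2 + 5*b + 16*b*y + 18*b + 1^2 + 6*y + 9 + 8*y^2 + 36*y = 6*b^2 + 23*b + 8*y^2 + y*(16*b + 42) + 10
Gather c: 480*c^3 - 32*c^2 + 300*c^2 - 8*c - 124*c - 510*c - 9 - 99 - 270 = 480*c^3 + 268*c^2 - 642*c - 378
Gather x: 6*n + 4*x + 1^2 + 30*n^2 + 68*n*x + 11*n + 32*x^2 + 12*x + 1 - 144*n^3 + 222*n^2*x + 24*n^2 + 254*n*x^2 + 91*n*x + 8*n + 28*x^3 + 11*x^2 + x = -144*n^3 + 54*n^2 + 25*n + 28*x^3 + x^2*(254*n + 43) + x*(222*n^2 + 159*n + 17) + 2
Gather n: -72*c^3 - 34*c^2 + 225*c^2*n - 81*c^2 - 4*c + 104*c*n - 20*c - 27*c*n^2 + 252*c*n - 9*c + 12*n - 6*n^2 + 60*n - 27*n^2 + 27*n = -72*c^3 - 115*c^2 - 33*c + n^2*(-27*c - 33) + n*(225*c^2 + 356*c + 99)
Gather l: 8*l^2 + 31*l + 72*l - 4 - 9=8*l^2 + 103*l - 13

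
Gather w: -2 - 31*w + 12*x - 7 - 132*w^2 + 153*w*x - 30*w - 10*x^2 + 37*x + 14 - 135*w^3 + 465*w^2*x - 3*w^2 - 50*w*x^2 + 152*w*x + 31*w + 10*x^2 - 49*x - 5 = -135*w^3 + w^2*(465*x - 135) + w*(-50*x^2 + 305*x - 30)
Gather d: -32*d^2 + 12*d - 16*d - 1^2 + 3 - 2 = -32*d^2 - 4*d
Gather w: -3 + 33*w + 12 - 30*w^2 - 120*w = -30*w^2 - 87*w + 9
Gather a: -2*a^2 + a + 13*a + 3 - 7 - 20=-2*a^2 + 14*a - 24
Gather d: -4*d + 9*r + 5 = -4*d + 9*r + 5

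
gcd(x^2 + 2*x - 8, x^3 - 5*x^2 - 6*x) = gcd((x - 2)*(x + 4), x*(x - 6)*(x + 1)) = 1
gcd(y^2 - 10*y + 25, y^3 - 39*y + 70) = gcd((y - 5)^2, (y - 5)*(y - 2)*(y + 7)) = y - 5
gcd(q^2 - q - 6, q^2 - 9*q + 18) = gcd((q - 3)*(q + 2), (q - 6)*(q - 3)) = q - 3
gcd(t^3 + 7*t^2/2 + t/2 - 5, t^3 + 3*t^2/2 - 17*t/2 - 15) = t^2 + 9*t/2 + 5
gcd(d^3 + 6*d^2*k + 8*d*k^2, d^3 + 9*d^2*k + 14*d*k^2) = d^2 + 2*d*k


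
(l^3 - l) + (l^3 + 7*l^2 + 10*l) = 2*l^3 + 7*l^2 + 9*l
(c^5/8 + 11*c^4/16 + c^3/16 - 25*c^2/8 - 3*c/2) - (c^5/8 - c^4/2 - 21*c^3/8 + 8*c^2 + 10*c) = 19*c^4/16 + 43*c^3/16 - 89*c^2/8 - 23*c/2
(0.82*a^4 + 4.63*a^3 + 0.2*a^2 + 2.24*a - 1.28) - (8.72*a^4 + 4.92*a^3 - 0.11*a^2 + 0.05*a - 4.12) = -7.9*a^4 - 0.29*a^3 + 0.31*a^2 + 2.19*a + 2.84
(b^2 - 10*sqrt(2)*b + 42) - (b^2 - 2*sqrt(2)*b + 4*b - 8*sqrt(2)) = -8*sqrt(2)*b - 4*b + 8*sqrt(2) + 42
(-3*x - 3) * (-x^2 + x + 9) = 3*x^3 - 30*x - 27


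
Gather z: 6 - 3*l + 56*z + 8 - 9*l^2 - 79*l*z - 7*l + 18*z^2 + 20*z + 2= -9*l^2 - 10*l + 18*z^2 + z*(76 - 79*l) + 16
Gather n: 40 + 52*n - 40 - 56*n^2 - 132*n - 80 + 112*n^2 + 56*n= 56*n^2 - 24*n - 80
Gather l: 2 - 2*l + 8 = 10 - 2*l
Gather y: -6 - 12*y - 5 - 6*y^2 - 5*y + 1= -6*y^2 - 17*y - 10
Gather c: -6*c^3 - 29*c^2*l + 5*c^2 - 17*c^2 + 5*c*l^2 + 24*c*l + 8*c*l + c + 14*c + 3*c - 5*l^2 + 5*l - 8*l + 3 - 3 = -6*c^3 + c^2*(-29*l - 12) + c*(5*l^2 + 32*l + 18) - 5*l^2 - 3*l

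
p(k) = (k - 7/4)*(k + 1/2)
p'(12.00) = 22.75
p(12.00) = 128.12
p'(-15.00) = -31.25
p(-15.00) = 242.88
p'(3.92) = 6.59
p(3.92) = 9.59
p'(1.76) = 2.27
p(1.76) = 0.02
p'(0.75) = 0.25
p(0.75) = -1.25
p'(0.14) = -0.97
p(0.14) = -1.03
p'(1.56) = 1.87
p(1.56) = -0.39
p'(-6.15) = -13.55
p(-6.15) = 44.64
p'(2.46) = 3.67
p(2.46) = 2.10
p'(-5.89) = -13.03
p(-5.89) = 41.18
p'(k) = 2*k - 5/4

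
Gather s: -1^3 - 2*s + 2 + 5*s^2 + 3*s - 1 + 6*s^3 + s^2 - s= 6*s^3 + 6*s^2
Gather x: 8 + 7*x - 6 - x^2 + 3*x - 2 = -x^2 + 10*x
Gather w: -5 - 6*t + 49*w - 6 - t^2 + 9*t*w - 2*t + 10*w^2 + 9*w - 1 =-t^2 - 8*t + 10*w^2 + w*(9*t + 58) - 12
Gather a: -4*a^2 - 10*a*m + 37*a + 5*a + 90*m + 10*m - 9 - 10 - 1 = -4*a^2 + a*(42 - 10*m) + 100*m - 20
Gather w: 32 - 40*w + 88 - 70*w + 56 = 176 - 110*w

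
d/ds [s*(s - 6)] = 2*s - 6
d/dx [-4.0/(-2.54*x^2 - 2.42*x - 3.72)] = (-20.32*x - 9.68)/(2.54*x^2 + 2.42*x + 3.72)^2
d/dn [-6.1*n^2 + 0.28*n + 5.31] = 0.28 - 12.2*n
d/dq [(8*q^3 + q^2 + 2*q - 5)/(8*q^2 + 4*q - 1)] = 2*(32*q^4 + 32*q^3 - 18*q^2 + 39*q + 9)/(64*q^4 + 64*q^3 - 8*q + 1)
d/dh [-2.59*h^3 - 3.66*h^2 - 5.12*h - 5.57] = -7.77*h^2 - 7.32*h - 5.12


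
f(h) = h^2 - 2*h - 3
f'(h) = 2*h - 2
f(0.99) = -4.00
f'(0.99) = -0.02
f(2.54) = -1.63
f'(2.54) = 3.08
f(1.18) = -3.97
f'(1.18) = 0.36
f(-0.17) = -2.63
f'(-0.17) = -2.34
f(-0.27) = -2.39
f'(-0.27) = -2.54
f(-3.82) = 19.23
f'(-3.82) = -9.64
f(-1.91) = 4.47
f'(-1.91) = -5.82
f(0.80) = -3.96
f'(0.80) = -0.40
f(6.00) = 21.00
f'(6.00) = 10.00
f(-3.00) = 12.00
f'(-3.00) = -8.00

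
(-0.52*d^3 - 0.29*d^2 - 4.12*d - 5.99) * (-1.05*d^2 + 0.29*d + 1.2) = 0.546*d^5 + 0.1537*d^4 + 3.6179*d^3 + 4.7467*d^2 - 6.6811*d - 7.188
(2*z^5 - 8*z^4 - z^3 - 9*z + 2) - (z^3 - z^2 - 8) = 2*z^5 - 8*z^4 - 2*z^3 + z^2 - 9*z + 10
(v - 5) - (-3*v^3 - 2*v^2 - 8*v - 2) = 3*v^3 + 2*v^2 + 9*v - 3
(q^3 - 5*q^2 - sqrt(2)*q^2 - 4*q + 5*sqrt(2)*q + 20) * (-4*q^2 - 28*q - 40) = -4*q^5 - 8*q^4 + 4*sqrt(2)*q^4 + 8*sqrt(2)*q^3 + 116*q^3 - 100*sqrt(2)*q^2 + 232*q^2 - 400*q - 200*sqrt(2)*q - 800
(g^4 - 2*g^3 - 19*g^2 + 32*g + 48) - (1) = g^4 - 2*g^3 - 19*g^2 + 32*g + 47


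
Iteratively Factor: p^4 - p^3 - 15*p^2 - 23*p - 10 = (p - 5)*(p^3 + 4*p^2 + 5*p + 2) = (p - 5)*(p + 2)*(p^2 + 2*p + 1) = (p - 5)*(p + 1)*(p + 2)*(p + 1)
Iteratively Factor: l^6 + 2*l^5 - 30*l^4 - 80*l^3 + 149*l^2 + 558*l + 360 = (l + 2)*(l^5 - 30*l^3 - 20*l^2 + 189*l + 180) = (l - 5)*(l + 2)*(l^4 + 5*l^3 - 5*l^2 - 45*l - 36) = (l - 5)*(l + 2)*(l + 4)*(l^3 + l^2 - 9*l - 9) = (l - 5)*(l + 2)*(l + 3)*(l + 4)*(l^2 - 2*l - 3) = (l - 5)*(l + 1)*(l + 2)*(l + 3)*(l + 4)*(l - 3)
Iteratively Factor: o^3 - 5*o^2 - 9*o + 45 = (o + 3)*(o^2 - 8*o + 15) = (o - 5)*(o + 3)*(o - 3)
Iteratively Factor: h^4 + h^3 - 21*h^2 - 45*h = (h)*(h^3 + h^2 - 21*h - 45) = h*(h + 3)*(h^2 - 2*h - 15) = h*(h - 5)*(h + 3)*(h + 3)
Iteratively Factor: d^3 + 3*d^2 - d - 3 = (d + 1)*(d^2 + 2*d - 3) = (d + 1)*(d + 3)*(d - 1)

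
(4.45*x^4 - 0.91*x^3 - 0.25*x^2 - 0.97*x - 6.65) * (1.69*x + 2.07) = 7.5205*x^5 + 7.6736*x^4 - 2.3062*x^3 - 2.1568*x^2 - 13.2464*x - 13.7655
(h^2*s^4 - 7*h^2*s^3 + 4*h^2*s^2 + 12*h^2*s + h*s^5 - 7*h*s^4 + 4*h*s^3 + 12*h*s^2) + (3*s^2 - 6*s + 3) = h^2*s^4 - 7*h^2*s^3 + 4*h^2*s^2 + 12*h^2*s + h*s^5 - 7*h*s^4 + 4*h*s^3 + 12*h*s^2 + 3*s^2 - 6*s + 3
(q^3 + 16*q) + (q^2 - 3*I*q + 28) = q^3 + q^2 + 16*q - 3*I*q + 28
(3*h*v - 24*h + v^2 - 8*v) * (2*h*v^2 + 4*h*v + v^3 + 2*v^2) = 6*h^2*v^3 - 36*h^2*v^2 - 96*h^2*v + 5*h*v^4 - 30*h*v^3 - 80*h*v^2 + v^5 - 6*v^4 - 16*v^3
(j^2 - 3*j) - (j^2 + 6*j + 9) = -9*j - 9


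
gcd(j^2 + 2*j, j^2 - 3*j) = j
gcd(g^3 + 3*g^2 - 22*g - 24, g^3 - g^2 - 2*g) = g + 1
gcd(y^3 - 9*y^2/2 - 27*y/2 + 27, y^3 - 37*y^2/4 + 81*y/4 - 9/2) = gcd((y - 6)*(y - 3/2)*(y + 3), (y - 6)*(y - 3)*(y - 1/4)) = y - 6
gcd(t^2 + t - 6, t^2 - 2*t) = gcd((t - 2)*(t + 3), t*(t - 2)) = t - 2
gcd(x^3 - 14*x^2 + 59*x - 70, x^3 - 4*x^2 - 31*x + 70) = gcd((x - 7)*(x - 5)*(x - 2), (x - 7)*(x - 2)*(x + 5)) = x^2 - 9*x + 14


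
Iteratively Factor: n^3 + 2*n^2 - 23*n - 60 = (n + 4)*(n^2 - 2*n - 15) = (n + 3)*(n + 4)*(n - 5)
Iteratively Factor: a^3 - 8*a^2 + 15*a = (a)*(a^2 - 8*a + 15) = a*(a - 3)*(a - 5)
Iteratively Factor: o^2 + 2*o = (o)*(o + 2)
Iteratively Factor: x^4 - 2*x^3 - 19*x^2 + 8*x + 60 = (x + 2)*(x^3 - 4*x^2 - 11*x + 30) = (x + 2)*(x + 3)*(x^2 - 7*x + 10) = (x - 2)*(x + 2)*(x + 3)*(x - 5)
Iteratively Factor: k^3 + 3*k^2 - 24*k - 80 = (k + 4)*(k^2 - k - 20) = (k + 4)^2*(k - 5)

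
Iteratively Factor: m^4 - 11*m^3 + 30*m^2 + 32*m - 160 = (m - 4)*(m^3 - 7*m^2 + 2*m + 40) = (m - 4)*(m + 2)*(m^2 - 9*m + 20) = (m - 5)*(m - 4)*(m + 2)*(m - 4)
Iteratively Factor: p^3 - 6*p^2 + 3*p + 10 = (p + 1)*(p^2 - 7*p + 10) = (p - 5)*(p + 1)*(p - 2)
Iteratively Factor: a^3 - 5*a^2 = (a)*(a^2 - 5*a) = a^2*(a - 5)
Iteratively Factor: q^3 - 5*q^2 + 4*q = (q - 4)*(q^2 - q) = (q - 4)*(q - 1)*(q)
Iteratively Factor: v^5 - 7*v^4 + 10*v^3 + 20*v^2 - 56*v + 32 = (v - 4)*(v^4 - 3*v^3 - 2*v^2 + 12*v - 8) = (v - 4)*(v - 2)*(v^3 - v^2 - 4*v + 4) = (v - 4)*(v - 2)^2*(v^2 + v - 2) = (v - 4)*(v - 2)^2*(v + 2)*(v - 1)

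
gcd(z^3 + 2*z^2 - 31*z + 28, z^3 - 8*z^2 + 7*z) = z - 1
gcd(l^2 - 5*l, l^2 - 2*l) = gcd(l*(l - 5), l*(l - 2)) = l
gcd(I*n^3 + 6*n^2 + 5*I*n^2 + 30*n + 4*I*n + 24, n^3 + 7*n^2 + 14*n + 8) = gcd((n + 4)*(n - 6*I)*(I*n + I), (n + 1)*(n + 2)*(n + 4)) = n^2 + 5*n + 4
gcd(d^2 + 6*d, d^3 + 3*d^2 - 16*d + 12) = d + 6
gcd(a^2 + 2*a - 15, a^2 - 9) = a - 3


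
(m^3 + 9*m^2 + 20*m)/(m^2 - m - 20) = m*(m + 5)/(m - 5)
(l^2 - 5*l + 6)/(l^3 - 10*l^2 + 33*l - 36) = (l - 2)/(l^2 - 7*l + 12)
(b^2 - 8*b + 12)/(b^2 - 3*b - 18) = (b - 2)/(b + 3)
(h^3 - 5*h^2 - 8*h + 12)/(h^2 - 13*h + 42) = (h^2 + h - 2)/(h - 7)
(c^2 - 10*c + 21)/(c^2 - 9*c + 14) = (c - 3)/(c - 2)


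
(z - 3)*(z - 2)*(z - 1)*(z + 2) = z^4 - 4*z^3 - z^2 + 16*z - 12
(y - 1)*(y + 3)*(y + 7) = y^3 + 9*y^2 + 11*y - 21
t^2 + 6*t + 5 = (t + 1)*(t + 5)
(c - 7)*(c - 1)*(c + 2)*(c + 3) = c^4 - 3*c^3 - 27*c^2 - 13*c + 42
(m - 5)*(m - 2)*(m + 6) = m^3 - m^2 - 32*m + 60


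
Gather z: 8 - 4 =4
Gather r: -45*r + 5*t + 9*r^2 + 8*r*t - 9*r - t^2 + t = 9*r^2 + r*(8*t - 54) - t^2 + 6*t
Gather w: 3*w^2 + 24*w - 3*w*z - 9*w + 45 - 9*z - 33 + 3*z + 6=3*w^2 + w*(15 - 3*z) - 6*z + 18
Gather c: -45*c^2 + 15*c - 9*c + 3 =-45*c^2 + 6*c + 3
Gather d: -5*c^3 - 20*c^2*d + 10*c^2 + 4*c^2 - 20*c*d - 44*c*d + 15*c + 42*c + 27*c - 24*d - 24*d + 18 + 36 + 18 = -5*c^3 + 14*c^2 + 84*c + d*(-20*c^2 - 64*c - 48) + 72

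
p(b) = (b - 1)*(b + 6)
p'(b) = 2*b + 5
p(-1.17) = -10.48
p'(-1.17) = 2.66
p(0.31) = -4.35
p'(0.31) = 5.62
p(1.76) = 5.90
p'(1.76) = 8.52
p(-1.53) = -11.31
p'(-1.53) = 1.94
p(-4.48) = -8.33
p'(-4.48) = -3.96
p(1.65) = 4.97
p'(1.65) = 8.30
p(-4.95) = -6.25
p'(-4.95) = -4.90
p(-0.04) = -6.20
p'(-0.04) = 4.92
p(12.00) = 198.00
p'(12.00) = 29.00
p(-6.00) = 0.00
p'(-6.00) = -7.00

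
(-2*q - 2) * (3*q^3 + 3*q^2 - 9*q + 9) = -6*q^4 - 12*q^3 + 12*q^2 - 18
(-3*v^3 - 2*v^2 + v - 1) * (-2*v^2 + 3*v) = 6*v^5 - 5*v^4 - 8*v^3 + 5*v^2 - 3*v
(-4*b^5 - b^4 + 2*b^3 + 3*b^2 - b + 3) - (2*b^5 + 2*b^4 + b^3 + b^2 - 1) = -6*b^5 - 3*b^4 + b^3 + 2*b^2 - b + 4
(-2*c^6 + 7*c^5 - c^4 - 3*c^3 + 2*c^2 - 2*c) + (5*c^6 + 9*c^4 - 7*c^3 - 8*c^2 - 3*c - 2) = 3*c^6 + 7*c^5 + 8*c^4 - 10*c^3 - 6*c^2 - 5*c - 2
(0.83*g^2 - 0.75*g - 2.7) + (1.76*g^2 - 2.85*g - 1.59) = 2.59*g^2 - 3.6*g - 4.29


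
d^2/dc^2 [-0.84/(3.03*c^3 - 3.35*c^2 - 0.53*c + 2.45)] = ((15.2712*c - 5.628)*(3.03*c^3 - 3.35*c^2 - 0.53*c + 2.45) - 0.84*(-18.18*c^2 + 13.4*c + 1.06)*(-9.09*c^2 + 6.7*c + 0.53))/(3.03*c^3 - 3.35*c^2 - 0.53*c + 2.45)^3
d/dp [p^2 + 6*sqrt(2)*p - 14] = 2*p + 6*sqrt(2)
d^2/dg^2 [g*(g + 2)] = 2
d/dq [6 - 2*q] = -2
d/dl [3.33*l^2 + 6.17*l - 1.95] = 6.66*l + 6.17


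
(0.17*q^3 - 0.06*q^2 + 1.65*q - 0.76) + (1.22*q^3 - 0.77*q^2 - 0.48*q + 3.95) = 1.39*q^3 - 0.83*q^2 + 1.17*q + 3.19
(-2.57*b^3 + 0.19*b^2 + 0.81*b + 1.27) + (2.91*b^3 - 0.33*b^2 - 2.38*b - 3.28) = 0.34*b^3 - 0.14*b^2 - 1.57*b - 2.01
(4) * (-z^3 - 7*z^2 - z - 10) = -4*z^3 - 28*z^2 - 4*z - 40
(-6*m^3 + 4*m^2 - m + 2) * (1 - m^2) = 6*m^5 - 4*m^4 - 5*m^3 + 2*m^2 - m + 2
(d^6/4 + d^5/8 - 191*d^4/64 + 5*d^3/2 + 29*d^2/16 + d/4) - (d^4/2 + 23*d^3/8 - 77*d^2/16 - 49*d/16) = d^6/4 + d^5/8 - 223*d^4/64 - 3*d^3/8 + 53*d^2/8 + 53*d/16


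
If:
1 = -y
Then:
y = -1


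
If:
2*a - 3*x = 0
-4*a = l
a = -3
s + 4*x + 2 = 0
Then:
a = -3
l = 12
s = 6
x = -2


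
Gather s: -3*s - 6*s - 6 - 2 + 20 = 12 - 9*s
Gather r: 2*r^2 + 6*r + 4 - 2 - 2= 2*r^2 + 6*r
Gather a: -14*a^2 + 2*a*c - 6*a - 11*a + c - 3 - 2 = -14*a^2 + a*(2*c - 17) + c - 5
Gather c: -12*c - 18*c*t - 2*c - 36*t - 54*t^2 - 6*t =c*(-18*t - 14) - 54*t^2 - 42*t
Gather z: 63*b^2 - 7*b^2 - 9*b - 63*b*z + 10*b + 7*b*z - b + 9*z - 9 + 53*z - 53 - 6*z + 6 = 56*b^2 + z*(56 - 56*b) - 56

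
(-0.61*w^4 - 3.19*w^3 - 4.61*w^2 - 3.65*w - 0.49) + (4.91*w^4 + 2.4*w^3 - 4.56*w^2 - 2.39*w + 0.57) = 4.3*w^4 - 0.79*w^3 - 9.17*w^2 - 6.04*w + 0.08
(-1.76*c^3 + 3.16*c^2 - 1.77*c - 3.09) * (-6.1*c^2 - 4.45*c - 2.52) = 10.736*c^5 - 11.444*c^4 + 1.1702*c^3 + 18.7623*c^2 + 18.2109*c + 7.7868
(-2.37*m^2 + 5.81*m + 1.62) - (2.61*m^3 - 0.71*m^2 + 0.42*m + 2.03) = -2.61*m^3 - 1.66*m^2 + 5.39*m - 0.41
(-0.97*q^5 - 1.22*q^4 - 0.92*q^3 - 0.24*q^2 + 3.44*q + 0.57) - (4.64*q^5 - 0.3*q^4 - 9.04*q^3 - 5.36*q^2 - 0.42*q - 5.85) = -5.61*q^5 - 0.92*q^4 + 8.12*q^3 + 5.12*q^2 + 3.86*q + 6.42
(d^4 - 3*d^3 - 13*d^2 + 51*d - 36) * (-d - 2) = -d^5 + d^4 + 19*d^3 - 25*d^2 - 66*d + 72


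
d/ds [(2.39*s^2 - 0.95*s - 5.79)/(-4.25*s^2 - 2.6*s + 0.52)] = (-10.2515*s^2 - 46.7294*s - 15.548)/(18.0625*s^4 + 22.1*s^3 + 2.34*s^2 - 2.704*s + 0.2704)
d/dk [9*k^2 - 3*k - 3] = 18*k - 3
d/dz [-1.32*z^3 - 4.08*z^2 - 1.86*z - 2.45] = -3.96*z^2 - 8.16*z - 1.86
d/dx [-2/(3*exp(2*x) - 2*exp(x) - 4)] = (12*exp(x) - 4)*exp(x)/(-3*exp(2*x) + 2*exp(x) + 4)^2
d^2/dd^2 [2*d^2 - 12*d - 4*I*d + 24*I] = 4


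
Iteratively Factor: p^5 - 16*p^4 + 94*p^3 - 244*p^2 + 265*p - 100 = (p - 1)*(p^4 - 15*p^3 + 79*p^2 - 165*p + 100) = (p - 4)*(p - 1)*(p^3 - 11*p^2 + 35*p - 25) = (p - 5)*(p - 4)*(p - 1)*(p^2 - 6*p + 5) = (p - 5)^2*(p - 4)*(p - 1)*(p - 1)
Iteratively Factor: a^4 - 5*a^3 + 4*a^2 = (a)*(a^3 - 5*a^2 + 4*a) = a*(a - 1)*(a^2 - 4*a) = a*(a - 4)*(a - 1)*(a)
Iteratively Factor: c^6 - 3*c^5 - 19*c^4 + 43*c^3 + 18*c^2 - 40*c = (c - 2)*(c^5 - c^4 - 21*c^3 + c^2 + 20*c) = (c - 2)*(c + 4)*(c^4 - 5*c^3 - c^2 + 5*c) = (c - 2)*(c - 1)*(c + 4)*(c^3 - 4*c^2 - 5*c) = (c - 5)*(c - 2)*(c - 1)*(c + 4)*(c^2 + c) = (c - 5)*(c - 2)*(c - 1)*(c + 1)*(c + 4)*(c)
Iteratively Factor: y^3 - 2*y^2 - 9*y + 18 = (y + 3)*(y^2 - 5*y + 6) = (y - 3)*(y + 3)*(y - 2)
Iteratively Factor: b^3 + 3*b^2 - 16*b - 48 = (b - 4)*(b^2 + 7*b + 12) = (b - 4)*(b + 3)*(b + 4)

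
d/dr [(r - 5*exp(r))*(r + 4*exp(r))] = -r*exp(r) + 2*r - 40*exp(2*r) - exp(r)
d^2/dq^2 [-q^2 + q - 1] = -2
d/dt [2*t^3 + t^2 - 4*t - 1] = 6*t^2 + 2*t - 4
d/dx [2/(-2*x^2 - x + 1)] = 2*(4*x + 1)/(2*x^2 + x - 1)^2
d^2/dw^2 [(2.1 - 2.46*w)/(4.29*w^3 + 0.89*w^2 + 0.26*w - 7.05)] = (-271.644516*w^5 + 407.428164*w^4 + 129.878796*w^3 - 868.78314*w^2 + 291.38472*w + 17.61846)/(78.953589*w^9 + 49.138947*w^8 + 24.549525*w^7 - 382.58551*w^6 - 160.01778*w^5 - 63.753843*w^4 + 629.900531*w^3 + 131.275935*w^2 + 38.76795*w - 350.402625)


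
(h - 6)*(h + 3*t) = h^2 + 3*h*t - 6*h - 18*t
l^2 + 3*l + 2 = (l + 1)*(l + 2)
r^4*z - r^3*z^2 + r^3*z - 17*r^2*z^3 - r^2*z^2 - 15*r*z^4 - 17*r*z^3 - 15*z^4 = (r - 5*z)*(r + z)*(r + 3*z)*(r*z + z)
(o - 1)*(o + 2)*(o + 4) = o^3 + 5*o^2 + 2*o - 8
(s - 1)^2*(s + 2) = s^3 - 3*s + 2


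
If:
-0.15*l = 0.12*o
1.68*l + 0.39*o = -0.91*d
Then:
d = 1.04835164835165*o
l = -0.8*o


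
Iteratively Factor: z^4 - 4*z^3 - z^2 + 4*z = (z - 4)*(z^3 - z) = z*(z - 4)*(z^2 - 1) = z*(z - 4)*(z + 1)*(z - 1)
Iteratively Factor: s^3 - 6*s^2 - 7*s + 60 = (s - 4)*(s^2 - 2*s - 15) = (s - 5)*(s - 4)*(s + 3)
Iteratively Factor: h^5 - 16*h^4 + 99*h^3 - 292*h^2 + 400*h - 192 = (h - 3)*(h^4 - 13*h^3 + 60*h^2 - 112*h + 64) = (h - 4)*(h - 3)*(h^3 - 9*h^2 + 24*h - 16) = (h - 4)*(h - 3)*(h - 1)*(h^2 - 8*h + 16) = (h - 4)^2*(h - 3)*(h - 1)*(h - 4)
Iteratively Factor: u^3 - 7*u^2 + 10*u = (u - 5)*(u^2 - 2*u) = (u - 5)*(u - 2)*(u)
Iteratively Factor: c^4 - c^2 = (c)*(c^3 - c) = c*(c + 1)*(c^2 - c) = c^2*(c + 1)*(c - 1)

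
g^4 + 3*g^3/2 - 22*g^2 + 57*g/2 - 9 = (g - 3)*(g - 1)*(g - 1/2)*(g + 6)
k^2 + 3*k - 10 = (k - 2)*(k + 5)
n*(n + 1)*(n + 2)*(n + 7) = n^4 + 10*n^3 + 23*n^2 + 14*n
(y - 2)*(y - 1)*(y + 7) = y^3 + 4*y^2 - 19*y + 14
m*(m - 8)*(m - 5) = m^3 - 13*m^2 + 40*m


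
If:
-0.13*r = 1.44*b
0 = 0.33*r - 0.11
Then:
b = -0.03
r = 0.33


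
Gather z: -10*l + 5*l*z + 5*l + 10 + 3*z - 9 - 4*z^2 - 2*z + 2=-5*l - 4*z^2 + z*(5*l + 1) + 3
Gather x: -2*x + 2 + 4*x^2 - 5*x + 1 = 4*x^2 - 7*x + 3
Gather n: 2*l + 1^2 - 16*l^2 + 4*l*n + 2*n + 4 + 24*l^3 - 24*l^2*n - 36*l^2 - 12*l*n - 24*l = 24*l^3 - 52*l^2 - 22*l + n*(-24*l^2 - 8*l + 2) + 5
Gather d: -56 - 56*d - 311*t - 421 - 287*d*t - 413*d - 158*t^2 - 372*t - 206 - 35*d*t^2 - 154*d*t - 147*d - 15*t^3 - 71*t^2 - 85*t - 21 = d*(-35*t^2 - 441*t - 616) - 15*t^3 - 229*t^2 - 768*t - 704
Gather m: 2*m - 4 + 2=2*m - 2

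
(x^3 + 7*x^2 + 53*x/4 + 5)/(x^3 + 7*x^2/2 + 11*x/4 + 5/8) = 2*(x + 4)/(2*x + 1)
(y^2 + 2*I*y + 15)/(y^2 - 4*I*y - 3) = (y + 5*I)/(y - I)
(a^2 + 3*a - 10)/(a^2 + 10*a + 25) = (a - 2)/(a + 5)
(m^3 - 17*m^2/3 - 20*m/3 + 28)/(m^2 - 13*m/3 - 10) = (3*m^2 + m - 14)/(3*m + 5)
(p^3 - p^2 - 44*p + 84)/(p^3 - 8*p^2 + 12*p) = (p + 7)/p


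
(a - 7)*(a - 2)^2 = a^3 - 11*a^2 + 32*a - 28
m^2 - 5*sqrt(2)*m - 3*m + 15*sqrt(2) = (m - 3)*(m - 5*sqrt(2))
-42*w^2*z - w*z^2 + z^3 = z*(-7*w + z)*(6*w + z)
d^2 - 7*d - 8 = (d - 8)*(d + 1)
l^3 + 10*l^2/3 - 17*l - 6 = (l - 3)*(l + 1/3)*(l + 6)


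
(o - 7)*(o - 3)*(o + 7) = o^3 - 3*o^2 - 49*o + 147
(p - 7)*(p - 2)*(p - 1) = p^3 - 10*p^2 + 23*p - 14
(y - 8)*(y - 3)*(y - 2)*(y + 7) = y^4 - 6*y^3 - 45*y^2 + 274*y - 336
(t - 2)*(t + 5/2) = t^2 + t/2 - 5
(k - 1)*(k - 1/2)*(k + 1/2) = k^3 - k^2 - k/4 + 1/4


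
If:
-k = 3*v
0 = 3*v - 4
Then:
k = -4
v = 4/3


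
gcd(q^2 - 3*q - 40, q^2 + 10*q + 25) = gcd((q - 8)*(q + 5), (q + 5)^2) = q + 5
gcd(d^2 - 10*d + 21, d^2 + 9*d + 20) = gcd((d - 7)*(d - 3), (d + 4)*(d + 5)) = 1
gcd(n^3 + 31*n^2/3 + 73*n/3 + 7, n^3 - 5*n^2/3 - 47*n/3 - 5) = n^2 + 10*n/3 + 1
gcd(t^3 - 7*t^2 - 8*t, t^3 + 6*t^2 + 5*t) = t^2 + t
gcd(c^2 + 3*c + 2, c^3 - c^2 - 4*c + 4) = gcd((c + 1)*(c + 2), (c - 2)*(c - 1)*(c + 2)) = c + 2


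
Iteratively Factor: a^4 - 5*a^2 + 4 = (a - 1)*(a^3 + a^2 - 4*a - 4) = (a - 1)*(a + 1)*(a^2 - 4) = (a - 1)*(a + 1)*(a + 2)*(a - 2)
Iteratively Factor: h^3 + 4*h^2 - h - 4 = (h + 4)*(h^2 - 1) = (h + 1)*(h + 4)*(h - 1)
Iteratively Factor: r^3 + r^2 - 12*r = (r + 4)*(r^2 - 3*r) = (r - 3)*(r + 4)*(r)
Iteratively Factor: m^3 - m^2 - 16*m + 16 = (m + 4)*(m^2 - 5*m + 4) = (m - 4)*(m + 4)*(m - 1)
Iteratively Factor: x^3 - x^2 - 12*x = (x - 4)*(x^2 + 3*x) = x*(x - 4)*(x + 3)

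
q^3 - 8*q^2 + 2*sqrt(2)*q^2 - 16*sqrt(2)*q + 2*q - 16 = (q - 8)*(q + sqrt(2))^2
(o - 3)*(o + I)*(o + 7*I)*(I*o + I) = I*o^4 - 8*o^3 - 2*I*o^3 + 16*o^2 - 10*I*o^2 + 24*o + 14*I*o + 21*I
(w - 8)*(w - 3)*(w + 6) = w^3 - 5*w^2 - 42*w + 144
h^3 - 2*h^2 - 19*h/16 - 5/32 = (h - 5/2)*(h + 1/4)^2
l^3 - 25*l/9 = l*(l - 5/3)*(l + 5/3)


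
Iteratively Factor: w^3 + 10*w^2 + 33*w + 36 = (w + 3)*(w^2 + 7*w + 12) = (w + 3)^2*(w + 4)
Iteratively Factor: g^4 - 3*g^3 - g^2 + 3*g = (g)*(g^3 - 3*g^2 - g + 3) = g*(g - 1)*(g^2 - 2*g - 3) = g*(g - 3)*(g - 1)*(g + 1)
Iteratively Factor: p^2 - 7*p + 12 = (p - 4)*(p - 3)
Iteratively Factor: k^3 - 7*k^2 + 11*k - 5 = (k - 1)*(k^2 - 6*k + 5) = (k - 5)*(k - 1)*(k - 1)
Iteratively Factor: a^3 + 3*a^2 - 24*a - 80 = (a + 4)*(a^2 - a - 20) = (a + 4)^2*(a - 5)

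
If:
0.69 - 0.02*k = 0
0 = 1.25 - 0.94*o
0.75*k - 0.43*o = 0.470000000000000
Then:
No Solution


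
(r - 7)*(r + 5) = r^2 - 2*r - 35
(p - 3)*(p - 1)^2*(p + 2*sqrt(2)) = p^4 - 5*p^3 + 2*sqrt(2)*p^3 - 10*sqrt(2)*p^2 + 7*p^2 - 3*p + 14*sqrt(2)*p - 6*sqrt(2)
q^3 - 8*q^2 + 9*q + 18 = (q - 6)*(q - 3)*(q + 1)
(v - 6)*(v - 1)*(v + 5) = v^3 - 2*v^2 - 29*v + 30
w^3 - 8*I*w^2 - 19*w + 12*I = (w - 4*I)*(w - 3*I)*(w - I)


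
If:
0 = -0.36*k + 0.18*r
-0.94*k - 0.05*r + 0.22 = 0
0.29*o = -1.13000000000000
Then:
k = 0.21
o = -3.90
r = 0.42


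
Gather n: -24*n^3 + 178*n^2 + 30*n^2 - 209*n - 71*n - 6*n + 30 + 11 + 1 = -24*n^3 + 208*n^2 - 286*n + 42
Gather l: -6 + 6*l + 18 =6*l + 12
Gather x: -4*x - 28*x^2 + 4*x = -28*x^2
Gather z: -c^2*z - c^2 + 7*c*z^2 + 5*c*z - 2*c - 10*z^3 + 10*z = -c^2 + 7*c*z^2 - 2*c - 10*z^3 + z*(-c^2 + 5*c + 10)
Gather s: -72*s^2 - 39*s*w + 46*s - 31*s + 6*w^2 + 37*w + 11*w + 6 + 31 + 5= -72*s^2 + s*(15 - 39*w) + 6*w^2 + 48*w + 42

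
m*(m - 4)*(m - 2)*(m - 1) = m^4 - 7*m^3 + 14*m^2 - 8*m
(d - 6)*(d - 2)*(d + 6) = d^3 - 2*d^2 - 36*d + 72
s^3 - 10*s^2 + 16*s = s*(s - 8)*(s - 2)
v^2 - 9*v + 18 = (v - 6)*(v - 3)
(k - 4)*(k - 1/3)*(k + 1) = k^3 - 10*k^2/3 - 3*k + 4/3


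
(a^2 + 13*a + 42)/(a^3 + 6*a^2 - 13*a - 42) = (a + 6)/(a^2 - a - 6)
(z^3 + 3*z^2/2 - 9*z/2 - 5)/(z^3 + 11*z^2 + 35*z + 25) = (z^2 + z/2 - 5)/(z^2 + 10*z + 25)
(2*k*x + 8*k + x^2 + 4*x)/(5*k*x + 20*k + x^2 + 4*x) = (2*k + x)/(5*k + x)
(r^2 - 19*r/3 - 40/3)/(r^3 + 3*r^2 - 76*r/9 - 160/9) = 3*(r - 8)/(3*r^2 + 4*r - 32)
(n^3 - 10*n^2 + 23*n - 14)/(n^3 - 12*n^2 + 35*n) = (n^2 - 3*n + 2)/(n*(n - 5))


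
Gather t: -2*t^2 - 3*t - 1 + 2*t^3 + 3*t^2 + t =2*t^3 + t^2 - 2*t - 1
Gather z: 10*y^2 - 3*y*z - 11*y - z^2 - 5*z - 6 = 10*y^2 - 11*y - z^2 + z*(-3*y - 5) - 6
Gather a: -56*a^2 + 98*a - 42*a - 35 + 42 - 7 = -56*a^2 + 56*a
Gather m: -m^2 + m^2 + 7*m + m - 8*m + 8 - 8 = 0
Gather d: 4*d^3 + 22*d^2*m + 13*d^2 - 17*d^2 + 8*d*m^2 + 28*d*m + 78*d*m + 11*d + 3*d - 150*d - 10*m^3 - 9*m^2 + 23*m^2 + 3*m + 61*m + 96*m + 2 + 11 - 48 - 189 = 4*d^3 + d^2*(22*m - 4) + d*(8*m^2 + 106*m - 136) - 10*m^3 + 14*m^2 + 160*m - 224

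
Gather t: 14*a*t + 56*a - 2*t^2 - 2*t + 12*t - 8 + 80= 56*a - 2*t^2 + t*(14*a + 10) + 72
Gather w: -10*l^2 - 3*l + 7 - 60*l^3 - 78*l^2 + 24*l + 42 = -60*l^3 - 88*l^2 + 21*l + 49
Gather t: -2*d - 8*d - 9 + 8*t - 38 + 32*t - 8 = -10*d + 40*t - 55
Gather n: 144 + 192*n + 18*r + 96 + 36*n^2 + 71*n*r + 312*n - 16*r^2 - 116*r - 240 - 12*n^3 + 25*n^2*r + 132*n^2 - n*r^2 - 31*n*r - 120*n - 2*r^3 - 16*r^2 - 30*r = -12*n^3 + n^2*(25*r + 168) + n*(-r^2 + 40*r + 384) - 2*r^3 - 32*r^2 - 128*r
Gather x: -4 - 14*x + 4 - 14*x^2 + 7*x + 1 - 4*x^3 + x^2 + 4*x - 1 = -4*x^3 - 13*x^2 - 3*x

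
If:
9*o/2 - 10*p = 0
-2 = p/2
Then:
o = -80/9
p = -4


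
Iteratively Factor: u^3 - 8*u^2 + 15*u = (u - 5)*(u^2 - 3*u) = (u - 5)*(u - 3)*(u)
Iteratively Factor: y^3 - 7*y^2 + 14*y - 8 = (y - 4)*(y^2 - 3*y + 2) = (y - 4)*(y - 1)*(y - 2)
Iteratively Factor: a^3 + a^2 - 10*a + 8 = (a + 4)*(a^2 - 3*a + 2) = (a - 2)*(a + 4)*(a - 1)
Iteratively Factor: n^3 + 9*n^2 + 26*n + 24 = (n + 4)*(n^2 + 5*n + 6) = (n + 3)*(n + 4)*(n + 2)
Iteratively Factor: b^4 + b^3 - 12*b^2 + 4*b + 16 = (b - 2)*(b^3 + 3*b^2 - 6*b - 8) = (b - 2)*(b + 4)*(b^2 - b - 2) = (b - 2)^2*(b + 4)*(b + 1)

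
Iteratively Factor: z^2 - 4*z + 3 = (z - 1)*(z - 3)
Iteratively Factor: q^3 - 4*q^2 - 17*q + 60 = (q + 4)*(q^2 - 8*q + 15) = (q - 3)*(q + 4)*(q - 5)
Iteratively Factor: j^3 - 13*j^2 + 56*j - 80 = (j - 5)*(j^2 - 8*j + 16) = (j - 5)*(j - 4)*(j - 4)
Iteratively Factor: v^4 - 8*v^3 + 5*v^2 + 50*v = (v + 2)*(v^3 - 10*v^2 + 25*v) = v*(v + 2)*(v^2 - 10*v + 25) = v*(v - 5)*(v + 2)*(v - 5)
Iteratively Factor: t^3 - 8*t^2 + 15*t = (t)*(t^2 - 8*t + 15) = t*(t - 3)*(t - 5)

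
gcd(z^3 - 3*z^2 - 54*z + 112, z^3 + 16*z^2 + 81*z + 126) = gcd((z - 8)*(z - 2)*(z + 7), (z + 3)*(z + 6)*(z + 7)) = z + 7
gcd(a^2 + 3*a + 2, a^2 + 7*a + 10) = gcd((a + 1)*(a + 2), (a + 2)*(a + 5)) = a + 2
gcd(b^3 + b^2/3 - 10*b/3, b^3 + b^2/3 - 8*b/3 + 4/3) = b + 2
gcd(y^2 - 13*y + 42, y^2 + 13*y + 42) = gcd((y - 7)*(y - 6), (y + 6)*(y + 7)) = 1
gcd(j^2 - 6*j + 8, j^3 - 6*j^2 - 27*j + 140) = j - 4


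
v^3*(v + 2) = v^4 + 2*v^3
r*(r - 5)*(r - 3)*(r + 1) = r^4 - 7*r^3 + 7*r^2 + 15*r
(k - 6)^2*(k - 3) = k^3 - 15*k^2 + 72*k - 108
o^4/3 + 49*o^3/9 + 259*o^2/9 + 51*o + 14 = (o/3 + 1)*(o + 1/3)*(o + 6)*(o + 7)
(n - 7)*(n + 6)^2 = n^3 + 5*n^2 - 48*n - 252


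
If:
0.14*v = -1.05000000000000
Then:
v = -7.50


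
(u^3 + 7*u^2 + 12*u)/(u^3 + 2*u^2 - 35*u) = (u^2 + 7*u + 12)/(u^2 + 2*u - 35)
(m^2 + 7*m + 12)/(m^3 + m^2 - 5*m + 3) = (m + 4)/(m^2 - 2*m + 1)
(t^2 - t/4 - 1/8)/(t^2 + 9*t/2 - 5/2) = (t + 1/4)/(t + 5)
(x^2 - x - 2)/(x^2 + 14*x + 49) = (x^2 - x - 2)/(x^2 + 14*x + 49)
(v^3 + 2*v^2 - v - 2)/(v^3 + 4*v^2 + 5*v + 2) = (v - 1)/(v + 1)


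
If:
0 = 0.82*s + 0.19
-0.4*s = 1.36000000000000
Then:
No Solution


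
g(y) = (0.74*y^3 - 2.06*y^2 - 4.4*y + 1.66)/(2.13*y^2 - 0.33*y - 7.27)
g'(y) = (0.33 - 4.26*y)*(0.74*y^3 - 2.06*y^2 - 4.4*y + 1.66)/(2.13*y^2 - 0.33*y - 7.27)^2 + (2.22*y^2 - 4.12*y - 4.4)/(2.13*y^2 - 0.33*y - 7.27) = (1.5762*y^4 - 0.4884*y^3 - 6.0876*y^2 + 22.8808*y + 32.5358)/(4.5369*y^4 - 1.4058*y^3 - 30.8613*y^2 + 4.7982*y + 52.8529)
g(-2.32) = -1.71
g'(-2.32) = -0.06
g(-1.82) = -4.19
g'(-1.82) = -60.62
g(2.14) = -5.59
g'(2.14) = 25.89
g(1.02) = 0.78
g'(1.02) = 1.75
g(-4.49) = -2.34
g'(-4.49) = 0.36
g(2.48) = -2.12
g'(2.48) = 4.14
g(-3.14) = -1.88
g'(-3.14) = 0.32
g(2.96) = -0.98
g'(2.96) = 1.43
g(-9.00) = -3.95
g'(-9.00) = 0.35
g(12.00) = 3.15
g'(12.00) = 0.36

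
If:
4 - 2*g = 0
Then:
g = 2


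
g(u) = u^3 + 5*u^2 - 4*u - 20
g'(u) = 3*u^2 + 10*u - 4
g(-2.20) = 2.35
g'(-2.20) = -11.48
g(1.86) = -3.71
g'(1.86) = 24.98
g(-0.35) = -18.03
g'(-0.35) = -7.13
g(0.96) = -18.35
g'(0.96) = 8.36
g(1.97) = -0.83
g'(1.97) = 27.34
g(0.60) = -20.38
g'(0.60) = 3.08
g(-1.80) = -2.43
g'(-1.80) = -12.28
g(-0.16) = -19.24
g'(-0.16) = -5.52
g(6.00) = 352.00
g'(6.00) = 164.00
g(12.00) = 2380.00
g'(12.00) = 548.00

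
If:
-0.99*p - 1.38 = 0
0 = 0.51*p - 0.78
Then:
No Solution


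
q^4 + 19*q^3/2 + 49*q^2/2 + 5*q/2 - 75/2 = (q - 1)*(q + 5/2)*(q + 3)*(q + 5)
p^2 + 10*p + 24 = (p + 4)*(p + 6)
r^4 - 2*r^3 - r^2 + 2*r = r*(r - 2)*(r - 1)*(r + 1)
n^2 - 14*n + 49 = (n - 7)^2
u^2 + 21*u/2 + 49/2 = (u + 7/2)*(u + 7)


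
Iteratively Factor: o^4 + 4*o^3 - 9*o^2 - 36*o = (o)*(o^3 + 4*o^2 - 9*o - 36) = o*(o + 4)*(o^2 - 9) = o*(o + 3)*(o + 4)*(o - 3)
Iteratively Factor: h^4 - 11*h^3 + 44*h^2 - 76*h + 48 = (h - 3)*(h^3 - 8*h^2 + 20*h - 16) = (h - 4)*(h - 3)*(h^2 - 4*h + 4) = (h - 4)*(h - 3)*(h - 2)*(h - 2)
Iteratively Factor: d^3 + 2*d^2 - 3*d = (d + 3)*(d^2 - d) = (d - 1)*(d + 3)*(d)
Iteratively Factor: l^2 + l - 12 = (l + 4)*(l - 3)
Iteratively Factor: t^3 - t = (t)*(t^2 - 1) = t*(t - 1)*(t + 1)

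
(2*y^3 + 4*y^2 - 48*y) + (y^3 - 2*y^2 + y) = 3*y^3 + 2*y^2 - 47*y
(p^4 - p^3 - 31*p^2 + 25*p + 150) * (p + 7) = p^5 + 6*p^4 - 38*p^3 - 192*p^2 + 325*p + 1050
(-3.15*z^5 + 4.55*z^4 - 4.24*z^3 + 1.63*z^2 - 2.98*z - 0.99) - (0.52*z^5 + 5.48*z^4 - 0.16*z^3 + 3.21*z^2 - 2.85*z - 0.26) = -3.67*z^5 - 0.930000000000001*z^4 - 4.08*z^3 - 1.58*z^2 - 0.13*z - 0.73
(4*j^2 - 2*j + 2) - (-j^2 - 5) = 5*j^2 - 2*j + 7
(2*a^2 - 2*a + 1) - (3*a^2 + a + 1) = -a^2 - 3*a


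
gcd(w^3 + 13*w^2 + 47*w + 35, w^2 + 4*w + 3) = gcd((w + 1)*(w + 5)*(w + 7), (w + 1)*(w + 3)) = w + 1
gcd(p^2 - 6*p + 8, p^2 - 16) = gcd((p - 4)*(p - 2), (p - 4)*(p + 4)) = p - 4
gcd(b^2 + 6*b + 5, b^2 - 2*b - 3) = b + 1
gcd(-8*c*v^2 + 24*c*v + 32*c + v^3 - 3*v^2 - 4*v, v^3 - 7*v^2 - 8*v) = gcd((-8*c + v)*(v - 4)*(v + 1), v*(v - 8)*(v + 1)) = v + 1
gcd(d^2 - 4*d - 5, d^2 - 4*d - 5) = d^2 - 4*d - 5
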